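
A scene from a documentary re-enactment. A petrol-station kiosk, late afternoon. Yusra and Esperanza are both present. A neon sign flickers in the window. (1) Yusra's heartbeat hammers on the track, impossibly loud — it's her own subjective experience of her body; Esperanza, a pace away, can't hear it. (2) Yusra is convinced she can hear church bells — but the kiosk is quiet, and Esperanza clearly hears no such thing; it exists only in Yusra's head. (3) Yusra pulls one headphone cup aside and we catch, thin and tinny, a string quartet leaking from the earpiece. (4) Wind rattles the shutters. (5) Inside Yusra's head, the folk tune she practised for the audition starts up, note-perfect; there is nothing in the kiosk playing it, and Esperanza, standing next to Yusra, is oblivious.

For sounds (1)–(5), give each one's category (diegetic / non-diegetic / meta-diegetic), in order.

Sound (1): a subjective body sound — Yusra's private perception, inaudible to Esperanza, so meta-diegetic.
(2) is meta-diegetic: Yusra alone 'hears' it — an imagined sound, not present in the space.
Sound (3): the headphones are an on-screen source, so diegetic.
(4) it's the actual ambient sound of the location → diegetic.
(5) the music is a memory playing inside Yusra's mind alone; no real-world source, Esperanza can't hear it → meta-diegetic.

meta-diegetic, meta-diegetic, diegetic, diegetic, meta-diegetic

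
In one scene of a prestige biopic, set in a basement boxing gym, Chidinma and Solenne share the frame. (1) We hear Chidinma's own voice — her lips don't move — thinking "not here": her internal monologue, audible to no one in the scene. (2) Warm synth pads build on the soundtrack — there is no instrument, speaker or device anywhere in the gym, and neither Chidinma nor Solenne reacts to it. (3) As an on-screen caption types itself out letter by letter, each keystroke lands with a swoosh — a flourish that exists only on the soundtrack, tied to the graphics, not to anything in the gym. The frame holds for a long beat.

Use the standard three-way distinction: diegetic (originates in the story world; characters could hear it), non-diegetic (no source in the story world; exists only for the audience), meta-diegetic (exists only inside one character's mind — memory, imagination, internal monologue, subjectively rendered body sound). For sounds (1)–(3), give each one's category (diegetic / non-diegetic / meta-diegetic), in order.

(1) is meta-diegetic: it's Chidinma's unspoken thought, heard only by the audience via her subjectivity.
Sound (2): it has no source in the story world and no character can hear it — it's underscore, so non-diegetic.
Sound (3): the caption isn't part of the story world, so neither is the sound tied to it, so non-diegetic.

meta-diegetic, non-diegetic, non-diegetic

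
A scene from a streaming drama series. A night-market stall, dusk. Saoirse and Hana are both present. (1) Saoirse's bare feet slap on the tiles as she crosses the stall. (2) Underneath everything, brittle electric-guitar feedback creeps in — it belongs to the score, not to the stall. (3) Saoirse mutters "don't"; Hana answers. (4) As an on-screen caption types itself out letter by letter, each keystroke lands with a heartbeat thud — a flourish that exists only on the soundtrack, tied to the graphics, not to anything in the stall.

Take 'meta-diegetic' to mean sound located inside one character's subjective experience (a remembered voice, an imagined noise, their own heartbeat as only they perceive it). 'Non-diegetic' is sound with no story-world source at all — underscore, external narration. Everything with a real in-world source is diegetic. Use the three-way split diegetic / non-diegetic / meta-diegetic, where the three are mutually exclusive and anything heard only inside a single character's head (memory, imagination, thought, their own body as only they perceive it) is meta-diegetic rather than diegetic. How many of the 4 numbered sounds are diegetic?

2

(1) a character's body making contact with the set — an in-world sound → diegetic.
(2) is non-diegetic: score with no on-screen or off-screen source; it exists for the audience alone.
(3) spoken by a character present in the story world → diegetic.
(4) it accompanies on-screen graphics, not anything inside the story world → non-diegetic.
Diegetic: (1), (3) — that's 2.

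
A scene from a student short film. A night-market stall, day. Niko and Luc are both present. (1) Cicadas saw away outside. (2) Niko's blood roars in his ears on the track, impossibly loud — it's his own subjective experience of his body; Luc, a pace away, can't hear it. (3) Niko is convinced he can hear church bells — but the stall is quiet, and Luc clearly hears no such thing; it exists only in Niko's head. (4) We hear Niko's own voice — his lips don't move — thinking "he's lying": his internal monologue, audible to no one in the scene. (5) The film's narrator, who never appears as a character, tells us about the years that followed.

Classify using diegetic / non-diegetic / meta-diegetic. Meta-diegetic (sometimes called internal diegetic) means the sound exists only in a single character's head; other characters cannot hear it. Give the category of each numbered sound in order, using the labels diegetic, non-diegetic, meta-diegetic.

Sound (1): ambient/room sound belonging to the story's physical space, so diegetic.
(2) point-of-audition from inside Niko's body; not a sound in the room → meta-diegetic.
(3) Niko alone 'hears' it — an imagined sound, not present in the space → meta-diegetic.
(4) it's Niko's unspoken thought, heard only by the audience via his subjectivity → meta-diegetic.
(5) is non-diegetic: the narrator exists outside the story world, addressing only the audience.

diegetic, meta-diegetic, meta-diegetic, meta-diegetic, non-diegetic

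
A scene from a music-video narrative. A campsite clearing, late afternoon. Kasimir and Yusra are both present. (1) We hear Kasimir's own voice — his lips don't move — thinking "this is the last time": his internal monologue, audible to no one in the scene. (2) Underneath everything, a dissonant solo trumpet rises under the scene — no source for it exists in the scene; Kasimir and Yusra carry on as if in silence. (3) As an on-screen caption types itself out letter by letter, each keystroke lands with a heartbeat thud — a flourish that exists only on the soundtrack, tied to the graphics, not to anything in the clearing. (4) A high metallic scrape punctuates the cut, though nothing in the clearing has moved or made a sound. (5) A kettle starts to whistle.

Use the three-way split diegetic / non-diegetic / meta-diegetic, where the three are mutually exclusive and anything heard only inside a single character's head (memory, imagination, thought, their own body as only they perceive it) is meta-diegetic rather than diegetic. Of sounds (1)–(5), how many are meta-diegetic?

1

(1) is meta-diegetic: it's Kasimir's unspoken thought, heard only by the audience via his subjectivity.
Sound (2): score with no on-screen or off-screen source; it exists for the audience alone, so non-diegetic.
(3) the caption isn't part of the story world, so neither is the sound tied to it → non-diegetic.
(4) it's a sound-design accent with no in-world source; no one in the scene can hear it → non-diegetic.
(5) a kettle is a real object/event in the scene's world → diegetic.
Meta-diegetic: (1) — that's 1.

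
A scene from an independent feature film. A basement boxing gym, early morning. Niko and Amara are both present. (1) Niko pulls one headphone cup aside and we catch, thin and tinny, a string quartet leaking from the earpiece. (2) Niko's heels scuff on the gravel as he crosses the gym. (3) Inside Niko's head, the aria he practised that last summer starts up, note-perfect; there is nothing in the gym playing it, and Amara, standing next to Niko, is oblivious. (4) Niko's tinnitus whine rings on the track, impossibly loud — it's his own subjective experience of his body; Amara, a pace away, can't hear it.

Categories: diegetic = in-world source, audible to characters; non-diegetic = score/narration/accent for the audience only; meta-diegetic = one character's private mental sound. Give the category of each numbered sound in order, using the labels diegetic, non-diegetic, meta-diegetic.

(1) it's leaking from a physical pair of headphones in the scene → diegetic.
(2) Niko's footsteps are produced in the story world → diegetic.
Sound (3): it lives in Niko's subjectivity, not in the gym, so meta-diegetic.
(4) a subjective body sound — Niko's private perception, inaudible to Amara → meta-diegetic.

diegetic, diegetic, meta-diegetic, meta-diegetic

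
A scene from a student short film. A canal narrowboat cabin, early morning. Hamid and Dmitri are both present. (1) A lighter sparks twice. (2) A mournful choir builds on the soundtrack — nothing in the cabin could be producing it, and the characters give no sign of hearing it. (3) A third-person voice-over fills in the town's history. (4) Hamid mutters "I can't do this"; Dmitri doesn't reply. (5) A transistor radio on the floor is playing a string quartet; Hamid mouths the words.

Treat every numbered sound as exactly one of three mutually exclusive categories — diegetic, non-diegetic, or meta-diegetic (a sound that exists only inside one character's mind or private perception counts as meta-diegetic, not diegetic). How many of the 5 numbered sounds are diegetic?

(1) a lighter is a real object/event in the scene's world → diegetic.
(2) nothing in the cabin produces it and the characters don't hear it — pure soundtrack → non-diegetic.
(3) the narrator exists outside the story world, addressing only the audience → non-diegetic.
Sound (4): spoken by a character present in the story world, so diegetic.
(5) a transistor radio is a physical source in the scene and Hamid reacts to it → diegetic.
So 3 of the 5 are diegetic: (1), (4), (5).

3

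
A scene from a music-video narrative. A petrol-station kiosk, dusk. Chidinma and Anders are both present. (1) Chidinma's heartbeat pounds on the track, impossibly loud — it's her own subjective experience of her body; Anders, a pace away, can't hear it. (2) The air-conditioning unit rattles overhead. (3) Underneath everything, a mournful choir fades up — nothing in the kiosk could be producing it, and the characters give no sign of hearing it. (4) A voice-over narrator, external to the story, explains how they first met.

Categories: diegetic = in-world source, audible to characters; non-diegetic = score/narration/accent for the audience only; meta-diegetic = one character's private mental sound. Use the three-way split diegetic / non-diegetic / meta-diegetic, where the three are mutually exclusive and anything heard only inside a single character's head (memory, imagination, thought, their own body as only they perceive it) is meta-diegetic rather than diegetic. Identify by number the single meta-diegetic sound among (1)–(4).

(1) a subjective body sound — Chidinma's private perception, inaudible to Anders → meta-diegetic.
Sound (2): ambient/room sound belonging to the story's physical space, so diegetic.
Sound (3): score with no on-screen or off-screen source; it exists for the audience alone, so non-diegetic.
(4) commentary laid over the scene from outside the fiction → non-diegetic.
Only (1) is meta-diegetic.

1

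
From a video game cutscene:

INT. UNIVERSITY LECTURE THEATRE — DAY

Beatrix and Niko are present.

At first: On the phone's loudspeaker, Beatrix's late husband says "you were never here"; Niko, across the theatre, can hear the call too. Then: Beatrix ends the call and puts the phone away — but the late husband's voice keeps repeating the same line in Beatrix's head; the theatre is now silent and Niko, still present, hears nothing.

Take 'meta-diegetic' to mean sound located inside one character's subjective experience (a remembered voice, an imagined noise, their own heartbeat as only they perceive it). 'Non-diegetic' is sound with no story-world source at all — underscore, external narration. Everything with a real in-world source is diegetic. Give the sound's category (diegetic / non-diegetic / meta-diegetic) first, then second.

First: the loudspeaker is an in-world source; both Beatrix and Niko hear the call → diegetic.
Second: with the phone off, the voice continues only as Beatrix's private mental replay — Niko can't hear it → meta-diegetic.

diegetic, meta-diegetic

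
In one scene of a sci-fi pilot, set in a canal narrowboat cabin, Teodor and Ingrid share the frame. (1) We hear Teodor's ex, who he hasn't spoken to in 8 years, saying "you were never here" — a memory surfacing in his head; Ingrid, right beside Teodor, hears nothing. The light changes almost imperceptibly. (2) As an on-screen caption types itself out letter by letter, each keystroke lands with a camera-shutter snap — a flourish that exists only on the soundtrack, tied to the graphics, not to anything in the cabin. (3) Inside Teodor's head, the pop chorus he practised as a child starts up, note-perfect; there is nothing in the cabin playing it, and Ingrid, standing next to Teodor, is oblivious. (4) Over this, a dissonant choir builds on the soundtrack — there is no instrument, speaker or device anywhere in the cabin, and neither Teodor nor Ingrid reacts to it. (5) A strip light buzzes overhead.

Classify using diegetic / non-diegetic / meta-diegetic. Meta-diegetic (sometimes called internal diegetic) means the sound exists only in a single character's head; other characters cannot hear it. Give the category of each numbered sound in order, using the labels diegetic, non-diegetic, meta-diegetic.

Sound (1): it's Teodor's recollection rendered as sound; the other character can't hear it, so meta-diegetic.
(2) the caption isn't part of the story world, so neither is the sound tied to it → non-diegetic.
(3) is meta-diegetic: remembered music, private to Teodor — Ingrid is oblivious because it isn't in the room.
(4) score with no on-screen or off-screen source; it exists for the audience alone → non-diegetic.
Sound (5): a strip light is part of the location's real environment, so diegetic.

meta-diegetic, non-diegetic, meta-diegetic, non-diegetic, diegetic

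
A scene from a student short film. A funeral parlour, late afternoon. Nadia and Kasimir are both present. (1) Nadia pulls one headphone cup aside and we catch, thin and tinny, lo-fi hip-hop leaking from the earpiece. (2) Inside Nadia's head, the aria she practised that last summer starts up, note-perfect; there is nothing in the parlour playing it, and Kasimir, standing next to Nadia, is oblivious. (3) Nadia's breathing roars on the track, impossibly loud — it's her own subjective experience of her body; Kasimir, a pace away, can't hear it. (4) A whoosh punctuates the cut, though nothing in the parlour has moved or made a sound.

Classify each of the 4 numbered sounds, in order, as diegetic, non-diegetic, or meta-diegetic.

diegetic, meta-diegetic, meta-diegetic, non-diegetic

(1) is diegetic: the earpiece is a real device on Nadia's head — source music.
Sound (2): the music is a memory playing inside Nadia's mind alone; no real-world source, Kasimir can't hear it, so meta-diegetic.
(3) is meta-diegetic: it's Nadia's internal bodily sensation rendered as sound; only Nadia 'hears' it.
Sound (4): nothing in the scene produces it; it's an accent added for the audience, so non-diegetic.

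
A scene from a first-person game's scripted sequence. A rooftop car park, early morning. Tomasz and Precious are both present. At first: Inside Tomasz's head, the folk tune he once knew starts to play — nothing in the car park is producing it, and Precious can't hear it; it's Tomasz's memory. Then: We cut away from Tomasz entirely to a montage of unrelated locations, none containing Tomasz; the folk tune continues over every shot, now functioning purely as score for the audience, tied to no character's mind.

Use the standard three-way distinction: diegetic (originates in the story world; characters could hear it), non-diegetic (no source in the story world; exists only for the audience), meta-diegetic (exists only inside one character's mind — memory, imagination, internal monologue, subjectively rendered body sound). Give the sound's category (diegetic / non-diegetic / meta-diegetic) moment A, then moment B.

meta-diegetic, non-diegetic

Moment A: the music lives inside Tomasz's mind alone; Precious can't hear it → meta-diegetic.
Moment B: once it plays over shots Tomasz isn't in, detached from any character's subjectivity, it's conventional underscore → non-diegetic.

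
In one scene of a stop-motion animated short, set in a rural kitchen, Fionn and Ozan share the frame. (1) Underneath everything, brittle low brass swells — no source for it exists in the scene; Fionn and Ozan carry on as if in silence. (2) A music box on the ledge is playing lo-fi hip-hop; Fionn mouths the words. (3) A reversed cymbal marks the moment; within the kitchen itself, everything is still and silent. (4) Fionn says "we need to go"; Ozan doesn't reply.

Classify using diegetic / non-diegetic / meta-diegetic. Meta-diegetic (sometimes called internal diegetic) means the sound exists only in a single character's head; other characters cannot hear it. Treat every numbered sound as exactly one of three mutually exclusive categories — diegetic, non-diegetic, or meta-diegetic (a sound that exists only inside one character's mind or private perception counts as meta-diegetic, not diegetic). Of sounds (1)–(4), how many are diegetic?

(1) it has no source in the story world and no character can hear it — it's underscore → non-diegetic.
(2) source music from a music box, which exists in the story world → diegetic.
Sound (3): nothing in the scene produces it; it's an accent added for the audience, so non-diegetic.
(4) is diegetic: on-screen dialogue — Fionn speaks and Ozan is there to hear.
Diegetic: (2), (4) — that's 2.

2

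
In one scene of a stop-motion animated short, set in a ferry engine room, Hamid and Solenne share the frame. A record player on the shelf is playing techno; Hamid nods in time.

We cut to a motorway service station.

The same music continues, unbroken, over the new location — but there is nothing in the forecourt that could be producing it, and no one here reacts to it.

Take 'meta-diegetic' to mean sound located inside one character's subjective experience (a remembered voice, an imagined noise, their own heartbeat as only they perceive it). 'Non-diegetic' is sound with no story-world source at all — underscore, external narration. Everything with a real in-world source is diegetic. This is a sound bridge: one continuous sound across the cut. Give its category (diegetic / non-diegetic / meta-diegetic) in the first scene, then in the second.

Scene one: a record player is an on-screen source and Hamid reacts to it → diegetic.
Scene two: there is no source in the forecourt and no one hears it — it's now underscore → non-diegetic.

diegetic, non-diegetic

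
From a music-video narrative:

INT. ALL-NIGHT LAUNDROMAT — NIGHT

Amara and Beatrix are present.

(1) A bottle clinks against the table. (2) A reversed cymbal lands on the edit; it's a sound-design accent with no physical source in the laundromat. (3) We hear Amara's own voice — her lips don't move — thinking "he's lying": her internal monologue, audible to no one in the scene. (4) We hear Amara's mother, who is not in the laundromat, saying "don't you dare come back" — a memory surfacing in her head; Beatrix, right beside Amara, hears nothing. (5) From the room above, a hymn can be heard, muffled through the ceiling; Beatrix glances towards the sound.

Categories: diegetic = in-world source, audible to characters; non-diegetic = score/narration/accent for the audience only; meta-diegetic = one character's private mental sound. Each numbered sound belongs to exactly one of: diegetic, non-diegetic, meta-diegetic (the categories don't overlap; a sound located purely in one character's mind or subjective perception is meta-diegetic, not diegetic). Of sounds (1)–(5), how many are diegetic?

Sound (1): an in-world source (a bottle); characters could hear it, so diegetic.
(2) it's a sound-design accent with no in-world source; no one in the scene can hear it → non-diegetic.
(3) Amara's thought-voice: a private mental sound no other character can hear → meta-diegetic.
(4) the voice is a memory playing only inside Amara's mind; Beatrix can't hear it → meta-diegetic.
(5) it's coming from the room above — a location within the story world — and Beatrix reacts → diegetic.
So 2 of the 5 are diegetic: (1), (5).

2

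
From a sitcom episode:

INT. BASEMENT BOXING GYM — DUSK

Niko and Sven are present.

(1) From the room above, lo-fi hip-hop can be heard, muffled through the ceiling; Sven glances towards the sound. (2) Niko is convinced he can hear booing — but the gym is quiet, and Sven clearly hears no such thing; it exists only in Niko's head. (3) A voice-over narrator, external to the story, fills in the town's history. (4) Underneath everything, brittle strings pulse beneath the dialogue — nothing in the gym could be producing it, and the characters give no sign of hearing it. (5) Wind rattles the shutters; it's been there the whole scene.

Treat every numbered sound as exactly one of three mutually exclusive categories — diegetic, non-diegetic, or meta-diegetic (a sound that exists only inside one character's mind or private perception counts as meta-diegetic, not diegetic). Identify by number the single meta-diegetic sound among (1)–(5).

2

(1) is diegetic: it's coming from the room above — a location within the story world — and Sven reacts.
(2) is meta-diegetic: the sound is imagined by Niko; nothing in the story world is producing it and Sven can't hear it.
Sound (3): external voice-over — not a character, not heard by anyone in the scene, so non-diegetic.
(4) is non-diegetic: it has no source in the story world and no character can hear it — it's underscore.
(5) is diegetic: it's the actual ambient sound of the location.
Only (2) is meta-diegetic.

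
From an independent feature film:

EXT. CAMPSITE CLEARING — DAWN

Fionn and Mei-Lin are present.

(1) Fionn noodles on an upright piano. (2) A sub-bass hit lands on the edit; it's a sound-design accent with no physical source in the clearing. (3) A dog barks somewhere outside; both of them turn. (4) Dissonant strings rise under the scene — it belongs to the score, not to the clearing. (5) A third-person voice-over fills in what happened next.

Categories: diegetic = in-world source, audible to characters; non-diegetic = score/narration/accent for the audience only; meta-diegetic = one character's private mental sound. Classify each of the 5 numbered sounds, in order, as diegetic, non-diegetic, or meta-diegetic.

(1) a character is playing an upright piano on screen → diegetic.
Sound (2): an editorial stinger — it belongs to the cut, not the story world, so non-diegetic.
(3) is diegetic: a dog is a real object/event in the scene's world.
(4) it has no source in the story world and no character can hear it — it's underscore → non-diegetic.
(5) is non-diegetic: external voice-over — not a character, not heard by anyone in the scene.

diegetic, non-diegetic, diegetic, non-diegetic, non-diegetic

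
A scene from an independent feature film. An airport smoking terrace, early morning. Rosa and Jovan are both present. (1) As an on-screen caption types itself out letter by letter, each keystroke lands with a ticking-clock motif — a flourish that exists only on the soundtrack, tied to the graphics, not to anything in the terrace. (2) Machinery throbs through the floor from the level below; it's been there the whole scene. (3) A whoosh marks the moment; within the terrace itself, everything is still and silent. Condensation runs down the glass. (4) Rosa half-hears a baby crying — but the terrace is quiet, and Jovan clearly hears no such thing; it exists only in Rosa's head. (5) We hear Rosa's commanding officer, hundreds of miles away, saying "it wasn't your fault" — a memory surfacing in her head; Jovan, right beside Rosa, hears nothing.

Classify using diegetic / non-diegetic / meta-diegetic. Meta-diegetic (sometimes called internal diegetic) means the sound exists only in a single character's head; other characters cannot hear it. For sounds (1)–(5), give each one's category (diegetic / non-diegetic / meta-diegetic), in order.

non-diegetic, diegetic, non-diegetic, meta-diegetic, meta-diegetic

Sound (1): it accompanies on-screen graphics, not anything inside the story world, so non-diegetic.
Sound (2): it's the actual ambient sound of the location, so diegetic.
(3) an editorial stinger — it belongs to the cut, not the story world → non-diegetic.
(4) is meta-diegetic: the sound is imagined by Rosa; nothing in the story world is producing it and Jovan can't hear it.
(5) is meta-diegetic: the voice is a memory playing only inside Rosa's mind; Jovan can't hear it.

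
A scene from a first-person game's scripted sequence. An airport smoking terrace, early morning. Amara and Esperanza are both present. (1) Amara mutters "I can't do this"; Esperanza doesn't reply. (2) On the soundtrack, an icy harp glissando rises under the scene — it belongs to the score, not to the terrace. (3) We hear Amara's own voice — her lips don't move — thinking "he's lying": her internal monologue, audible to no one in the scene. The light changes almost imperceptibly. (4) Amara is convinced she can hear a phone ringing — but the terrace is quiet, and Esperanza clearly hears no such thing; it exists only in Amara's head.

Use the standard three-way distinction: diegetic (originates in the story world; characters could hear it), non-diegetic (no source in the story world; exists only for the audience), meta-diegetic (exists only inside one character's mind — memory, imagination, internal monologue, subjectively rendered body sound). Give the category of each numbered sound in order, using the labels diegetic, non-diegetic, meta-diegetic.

diegetic, non-diegetic, meta-diegetic, meta-diegetic

(1) is diegetic: spoken by a character present in the story world.
Sound (2): score with no on-screen or off-screen source; it exists for the audience alone, so non-diegetic.
(3) it's Amara's unspoken thought, heard only by the audience via her subjectivity → meta-diegetic.
(4) the sound is imagined by Amara; nothing in the story world is producing it and Esperanza can't hear it → meta-diegetic.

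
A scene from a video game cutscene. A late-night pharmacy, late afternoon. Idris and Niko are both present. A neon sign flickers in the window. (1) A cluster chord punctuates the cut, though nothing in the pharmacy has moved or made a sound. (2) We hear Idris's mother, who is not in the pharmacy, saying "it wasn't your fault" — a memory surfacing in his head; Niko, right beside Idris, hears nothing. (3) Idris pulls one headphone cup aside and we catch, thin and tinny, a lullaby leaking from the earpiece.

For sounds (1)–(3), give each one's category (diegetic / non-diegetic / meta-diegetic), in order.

Sound (1): an editorial stinger — it belongs to the cut, not the story world, so non-diegetic.
(2) a remembered line, private to Idris — not present in the room, not audible to Niko → meta-diegetic.
(3) is diegetic: the earpiece is a real device on Idris's head — source music.

non-diegetic, meta-diegetic, diegetic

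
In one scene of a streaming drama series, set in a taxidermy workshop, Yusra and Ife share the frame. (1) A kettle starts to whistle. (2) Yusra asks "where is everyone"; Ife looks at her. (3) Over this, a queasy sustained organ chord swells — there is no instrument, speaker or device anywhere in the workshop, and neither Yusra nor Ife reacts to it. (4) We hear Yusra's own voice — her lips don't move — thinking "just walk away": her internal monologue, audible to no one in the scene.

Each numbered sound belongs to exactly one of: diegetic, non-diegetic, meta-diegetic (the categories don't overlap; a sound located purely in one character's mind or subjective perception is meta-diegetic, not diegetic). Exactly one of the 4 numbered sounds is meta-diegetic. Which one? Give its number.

4

(1) is diegetic: an in-world source (a kettle); characters could hear it.
Sound (2): spoken by a character present in the story world, so diegetic.
(3) is non-diegetic: score with no on-screen or off-screen source; it exists for the audience alone.
(4) it's Yusra's unspoken thought, heard only by the audience via her subjectivity → meta-diegetic.
Only (4) is meta-diegetic.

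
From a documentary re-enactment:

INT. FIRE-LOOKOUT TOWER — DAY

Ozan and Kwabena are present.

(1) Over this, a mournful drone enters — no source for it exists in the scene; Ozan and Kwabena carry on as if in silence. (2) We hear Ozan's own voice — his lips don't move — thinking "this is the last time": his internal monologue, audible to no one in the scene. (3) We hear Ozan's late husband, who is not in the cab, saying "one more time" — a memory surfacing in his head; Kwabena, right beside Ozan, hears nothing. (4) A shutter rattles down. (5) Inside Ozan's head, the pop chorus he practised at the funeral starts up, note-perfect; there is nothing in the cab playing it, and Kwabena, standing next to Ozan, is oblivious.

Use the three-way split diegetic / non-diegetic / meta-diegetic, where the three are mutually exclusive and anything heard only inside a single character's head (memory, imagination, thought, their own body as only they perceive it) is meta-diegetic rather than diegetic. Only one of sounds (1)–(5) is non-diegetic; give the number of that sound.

1

(1) score with no on-screen or off-screen source; it exists for the audience alone → non-diegetic.
Sound (2): it's Ozan's unspoken thought, heard only by the audience via his subjectivity, so meta-diegetic.
(3) the voice is a memory playing only inside Ozan's mind; Kwabena can't hear it → meta-diegetic.
(4) a shutter is a real object/event in the scene's world → diegetic.
(5) is meta-diegetic: the music is a memory playing inside Ozan's mind alone; no real-world source, Kwabena can't hear it.
Only (1) is non-diegetic.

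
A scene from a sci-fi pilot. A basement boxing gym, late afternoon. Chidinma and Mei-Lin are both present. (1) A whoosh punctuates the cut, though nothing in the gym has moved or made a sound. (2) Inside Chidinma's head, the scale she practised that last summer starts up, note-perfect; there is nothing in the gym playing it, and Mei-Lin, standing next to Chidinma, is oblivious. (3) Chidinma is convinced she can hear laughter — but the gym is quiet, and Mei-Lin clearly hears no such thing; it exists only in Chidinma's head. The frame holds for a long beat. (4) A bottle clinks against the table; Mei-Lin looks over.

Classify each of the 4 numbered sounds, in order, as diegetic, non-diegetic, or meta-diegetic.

Sound (1): nothing in the scene produces it; it's an accent added for the audience, so non-diegetic.
(2) is meta-diegetic: it lives in Chidinma's subjectivity, not in the gym.
(3) is meta-diegetic: Chidinma alone 'hears' it — an imagined sound, not present in the space.
(4) a bottle is a real object/event in the scene's world → diegetic.

non-diegetic, meta-diegetic, meta-diegetic, diegetic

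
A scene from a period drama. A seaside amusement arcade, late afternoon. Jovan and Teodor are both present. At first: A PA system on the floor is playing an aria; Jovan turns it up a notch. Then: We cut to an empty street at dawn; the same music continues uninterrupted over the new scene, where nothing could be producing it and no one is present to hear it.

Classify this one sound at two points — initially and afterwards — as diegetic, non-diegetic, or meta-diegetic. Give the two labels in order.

diegetic, non-diegetic

Initially: a PA system is a real in-scene source and Jovan reacts to it → diegetic.
Afterwards: there is no longer any in-world source and no one can hear it — it has become underscore → non-diegetic.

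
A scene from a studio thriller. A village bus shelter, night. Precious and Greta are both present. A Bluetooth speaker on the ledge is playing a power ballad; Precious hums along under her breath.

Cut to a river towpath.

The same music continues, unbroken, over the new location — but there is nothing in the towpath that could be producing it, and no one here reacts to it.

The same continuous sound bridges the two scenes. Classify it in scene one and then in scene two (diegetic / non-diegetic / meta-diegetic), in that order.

Scene one: a Bluetooth speaker is an on-screen source and Precious reacts to it → diegetic.
Scene two: there is no source in the towpath and no one hears it — it's now underscore → non-diegetic.

diegetic, non-diegetic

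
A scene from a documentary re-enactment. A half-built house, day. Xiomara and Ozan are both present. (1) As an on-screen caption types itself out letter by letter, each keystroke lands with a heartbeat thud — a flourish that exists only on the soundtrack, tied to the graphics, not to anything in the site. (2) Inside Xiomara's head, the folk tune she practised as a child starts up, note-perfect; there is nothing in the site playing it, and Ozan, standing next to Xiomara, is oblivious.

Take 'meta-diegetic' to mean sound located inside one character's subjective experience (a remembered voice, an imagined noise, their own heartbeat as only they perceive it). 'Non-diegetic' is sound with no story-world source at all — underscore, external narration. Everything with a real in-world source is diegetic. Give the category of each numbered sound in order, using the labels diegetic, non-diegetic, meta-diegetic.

non-diegetic, meta-diegetic

Sound (1): sound married to a title/caption — outside the diegesis by definition, so non-diegetic.
(2) is meta-diegetic: it lives in Xiomara's subjectivity, not in the site.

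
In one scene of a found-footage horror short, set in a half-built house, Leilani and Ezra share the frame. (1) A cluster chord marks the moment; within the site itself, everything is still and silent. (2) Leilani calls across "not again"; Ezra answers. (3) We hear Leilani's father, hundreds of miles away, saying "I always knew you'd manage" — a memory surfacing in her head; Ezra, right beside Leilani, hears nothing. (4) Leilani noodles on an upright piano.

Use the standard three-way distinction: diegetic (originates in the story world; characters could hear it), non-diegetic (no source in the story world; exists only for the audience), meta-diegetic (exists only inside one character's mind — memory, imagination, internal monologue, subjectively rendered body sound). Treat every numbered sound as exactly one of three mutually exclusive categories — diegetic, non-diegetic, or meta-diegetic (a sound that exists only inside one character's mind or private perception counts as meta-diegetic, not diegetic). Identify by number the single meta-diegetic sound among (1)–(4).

(1) nothing in the scene produces it; it's an accent added for the audience → non-diegetic.
(2) spoken by a character present in the story world → diegetic.
Sound (3): it's Leilani's recollection rendered as sound; the other character can't hear it, so meta-diegetic.
(4) is diegetic: the instrument and the performer are both in the scene.
Only (3) is meta-diegetic.

3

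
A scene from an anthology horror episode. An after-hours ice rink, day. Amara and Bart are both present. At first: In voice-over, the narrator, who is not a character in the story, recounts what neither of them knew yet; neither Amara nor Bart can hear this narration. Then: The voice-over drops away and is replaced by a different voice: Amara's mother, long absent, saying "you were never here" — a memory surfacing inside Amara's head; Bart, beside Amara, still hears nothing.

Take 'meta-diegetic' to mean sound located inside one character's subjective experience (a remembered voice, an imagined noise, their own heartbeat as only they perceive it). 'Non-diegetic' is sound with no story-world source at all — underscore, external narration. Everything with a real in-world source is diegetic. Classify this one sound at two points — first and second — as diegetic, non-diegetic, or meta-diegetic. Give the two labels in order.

First: the external narrator addresses only the audience — outside the story world → non-diegetic.
Second: the replacement voice is a memory inside Amara's mind specifically → meta-diegetic.

non-diegetic, meta-diegetic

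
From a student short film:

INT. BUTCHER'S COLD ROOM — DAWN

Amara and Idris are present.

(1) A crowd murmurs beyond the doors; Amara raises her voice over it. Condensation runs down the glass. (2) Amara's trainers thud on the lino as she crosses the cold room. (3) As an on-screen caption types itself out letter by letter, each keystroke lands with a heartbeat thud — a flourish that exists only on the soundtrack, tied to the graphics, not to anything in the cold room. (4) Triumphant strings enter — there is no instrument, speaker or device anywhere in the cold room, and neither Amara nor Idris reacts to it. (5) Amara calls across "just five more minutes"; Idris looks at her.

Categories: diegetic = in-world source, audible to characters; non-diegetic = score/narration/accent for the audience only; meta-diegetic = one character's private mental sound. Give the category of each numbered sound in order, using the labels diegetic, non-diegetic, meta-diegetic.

diegetic, diegetic, non-diegetic, non-diegetic, diegetic

(1) is diegetic: ambient/room sound belonging to the story's physical space.
(2) Amara's footsteps are produced in the story world → diegetic.
(3) it accompanies on-screen graphics, not anything inside the story world → non-diegetic.
Sound (4): it has no source in the story world and no character can hear it — it's underscore, so non-diegetic.
(5) is diegetic: Amara is a character speaking aloud in the scene.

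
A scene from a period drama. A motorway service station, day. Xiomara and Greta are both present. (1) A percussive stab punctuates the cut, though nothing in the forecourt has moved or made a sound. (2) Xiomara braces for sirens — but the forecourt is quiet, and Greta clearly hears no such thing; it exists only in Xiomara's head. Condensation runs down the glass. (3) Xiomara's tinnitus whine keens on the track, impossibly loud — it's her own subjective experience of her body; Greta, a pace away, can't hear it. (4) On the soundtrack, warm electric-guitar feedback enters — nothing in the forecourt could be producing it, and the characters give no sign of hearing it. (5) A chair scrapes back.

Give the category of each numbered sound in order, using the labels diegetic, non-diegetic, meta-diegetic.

non-diegetic, meta-diegetic, meta-diegetic, non-diegetic, diegetic

Sound (1): an editorial stinger — it belongs to the cut, not the story world, so non-diegetic.
(2) Xiomara alone 'hears' it — an imagined sound, not present in the space → meta-diegetic.
(3) is meta-diegetic: point-of-audition from inside Xiomara's body; not a sound in the room.
(4) it has no source in the story world and no character can hear it — it's underscore → non-diegetic.
(5) is diegetic: a chair is a real object/event in the scene's world.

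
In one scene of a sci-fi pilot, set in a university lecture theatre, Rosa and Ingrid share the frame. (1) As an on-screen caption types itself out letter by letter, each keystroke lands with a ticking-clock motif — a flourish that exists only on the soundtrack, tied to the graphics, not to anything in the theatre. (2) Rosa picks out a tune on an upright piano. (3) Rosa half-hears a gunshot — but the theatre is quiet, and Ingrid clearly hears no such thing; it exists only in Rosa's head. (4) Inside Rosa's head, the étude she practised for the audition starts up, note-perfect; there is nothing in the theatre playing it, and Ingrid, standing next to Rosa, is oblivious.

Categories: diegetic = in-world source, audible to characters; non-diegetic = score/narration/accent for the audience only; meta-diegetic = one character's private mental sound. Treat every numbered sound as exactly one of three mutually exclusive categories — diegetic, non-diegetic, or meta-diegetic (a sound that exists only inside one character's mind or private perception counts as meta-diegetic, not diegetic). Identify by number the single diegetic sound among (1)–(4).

(1) it accompanies on-screen graphics, not anything inside the story world → non-diegetic.
Sound (2): Rosa is producing the music live, in the story world, so diegetic.
(3) is meta-diegetic: Rosa alone 'hears' it — an imagined sound, not present in the space.
Sound (4): it lives in Rosa's subjectivity, not in the theatre, so meta-diegetic.
Only (2) is diegetic.

2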